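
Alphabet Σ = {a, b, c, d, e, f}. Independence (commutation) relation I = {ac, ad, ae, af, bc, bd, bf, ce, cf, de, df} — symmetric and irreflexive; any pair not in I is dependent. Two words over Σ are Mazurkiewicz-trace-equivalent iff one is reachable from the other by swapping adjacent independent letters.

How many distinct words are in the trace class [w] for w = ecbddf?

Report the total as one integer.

0(e) covers ∅
1(c) covers ∅
2(b) covers 0:e
3(d) covers 1:c
4(d) covers 3:d
5(f) covers 0:e
floor of heap: 0:e, 1:c
completions by unplaced set U, small U first (add the entries for U minus each lowest piece of U):
  |U|=1: {2}:1  {4}:1  {5}:1
  |U|=2: {2,4}:2  {2,5}:2  {3,4}:1  {4,5}:2
  |U|=3: {0,2,5}:2  {1,3,4}:1  {2,3,4}:3  {2,4,5}:6  {3,4,5}:3
  |U|=4: {0,2,4,5}:8  {1,2,3,4}:4  {1,3,4,5}:4  {2,3,4,5}:12
  start at 0(e): 20
  start at 1(c): 20
sum over floor = 40

40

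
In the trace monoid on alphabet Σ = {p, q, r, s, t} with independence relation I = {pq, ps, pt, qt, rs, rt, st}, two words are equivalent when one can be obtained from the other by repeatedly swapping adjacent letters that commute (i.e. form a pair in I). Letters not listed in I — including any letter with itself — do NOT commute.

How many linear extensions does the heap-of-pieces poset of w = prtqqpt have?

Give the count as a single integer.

drop 0:p onto floor
drop 1:r onto {0:p}
drop 2:t onto floor
drop 3:q onto {1:r}
drop 4:q onto {3:q}
drop 5:p onto {1:r}
drop 6:t onto {2:t}
ground layer = {0:p, 2:t}
drop-orders for the pieces not yet dropped (sum over which currently-grounded one goes next):
  1 to go: {4} 1  {5} 1  {6} 1
  2 to go: {2,6} 1  {3,4} 1  {4,5} 2  {4,6} 2  {5,6} 2
  3 to go: {2,4,6} 3  {2,5,6} 3  {3,4,5} 3  {3,4,6} 3  {4,5,6} 6
  4 to go: {1,3,4,5} 3  {2,3,4,6} 6  {2,4,5,6} 12  {3,4,5,6} 12
  5 to go: {0,1,3,4,5} 3  {1,3,4,5,6} 15  {2,3,4,5,6} 30
  if 0:p drops first: 45 orders
  if 2:t drops first: 18 orders
heap linearizations: 63

63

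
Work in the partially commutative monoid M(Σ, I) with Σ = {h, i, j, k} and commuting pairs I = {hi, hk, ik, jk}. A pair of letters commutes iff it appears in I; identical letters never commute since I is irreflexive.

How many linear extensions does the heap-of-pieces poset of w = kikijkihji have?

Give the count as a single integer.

0(k) covers ∅
1(i) covers ∅
2(k) covers 0:k
3(i) covers 1:i
4(j) covers 3:i
5(k) covers 2:k
6(i) covers 4:j
7(h) covers 4:j
8(j) covers 6:i, 7:h
9(i) covers 8:j
floor of heap: 0:k, 1:i
completions by unplaced set U, small U first (add the entries for U minus each lowest piece of U):
  |U|=1: {5}:1  {9}:1
  |U|=2: {2,5}:1  {5,9}:2  {8,9}:1
  |U|=3: {0,2,5}:1  {2,5,9}:3  {5,8,9}:3  {6,8,9}:1  {7,8,9}:1
  |U|=4: {0,2,5,9}:4  {2,5,8,9}:6  {5,6,8,9}:4  {5,7,8,9}:4  {6,7,8,9}:2
  |U|=5: {0,2,5,8,9}:10  {2,5,6,8,9}:10  {2,5,7,8,9}:10  {4,6,7,8,9}:2  {5,6,7,8,9}:10
  |U|=6: {0,2,5,6,8,9}:20  {0,2,5,7,8,9}:20  {2,5,6,7,8,9}:30  {3,4,6,7,8,9}:2  {4,5,6,7,8,9}:12
  |U|=7: {0,2,5,6,7,8,9}:70  {1,3,4,6,7,8,9}:2  {2,4,5,6,7,8,9}:42  {3,4,5,6,7,8,9}:14
  |U|=8: {0,2,4,5,6,7,8,9}:112  {1,3,4,5,6,7,8,9}:16  {2,3,4,5,6,7,8,9}:56
  start at 0(k): 72
  start at 1(i): 168
sum over floor = 240

240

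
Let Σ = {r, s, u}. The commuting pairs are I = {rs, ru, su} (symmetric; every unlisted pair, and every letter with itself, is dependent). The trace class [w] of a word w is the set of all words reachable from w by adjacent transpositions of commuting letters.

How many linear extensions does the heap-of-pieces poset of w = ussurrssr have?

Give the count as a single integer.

1260

piece 0:u — minimal
piece 1:s — minimal
piece 2:s rests on {1:s}
piece 3:u rests on {0:u}
piece 4:r — minimal
piece 5:r rests on {4:r}
piece 6:s rests on {2:s}
piece 7:s rests on {6:s}
piece 8:r rests on {5:r}
minimal pieces: {0:u, 1:s, 4:r}
ways to finish when only these pieces remain (= sum over removing one remaining piece with nothing left below it):
  1 left: {3}→1  {7}→1  {8}→1
  2 left: {0,3}→1  {3,7}→2  {3,8}→2  {5,8}→1  {6,7}→1  {7,8}→2
  3 left: {0,3,7}→3  {0,3,8}→3  {2,6,7}→1  {3,5,8}→3  {3,6,7}→3  {3,7,8}→6  {4,5,8}→1  {5,7,8}→3  {6,7,8}→3
  4 left: {0,3,5,8}→6  {0,3,6,7}→6  {0,3,7,8}→12  {1,2,6,7}→1  {2,3,6,7}→4  {2,6,7,8}→4  {3,4,5,8}→4  {3,5,7,8}→12  {3,6,7,8}→12  {4,5,7,8}→4  {5,6,7,8}→6
  5 left: {0,2,3,6,7}→10  {0,3,4,5,8}→10  {0,3,5,7,8}→30  {0,3,6,7,8}→30  {1,2,3,6,7}→5  {1,2,6,7,8}→5  {2,3,6,7,8}→20  {2,5,6,7,8}→10  {3,4,5,7,8}→20  {3,5,6,7,8}→30  {4,5,6,7,8}→10
  6 left: {0,1,2,3,6,7}→15  {0,2,3,6,7,8}→60  {0,3,4,5,7,8}→60  {0,3,5,6,7,8}→90  {1,2,3,6,7,8}→30  {1,2,5,6,7,8}→15  {2,3,5,6,7,8}→60  {2,4,5,6,7,8}→20  {3,4,5,6,7,8}→60
  7 left: {0,1,2,3,6,7,8}→105  {0,2,3,5,6,7,8}→210  {0,3,4,5,6,7,8}→210  {1,2,3,5,6,7,8}→105  {1,2,4,5,6,7,8}→35  {2,3,4,5,6,7,8}→140
  placing 0:u first → 280 extensions
  placing 1:s first → 560 extensions
  placing 4:r first → 420 extensions
total linear extensions = 1260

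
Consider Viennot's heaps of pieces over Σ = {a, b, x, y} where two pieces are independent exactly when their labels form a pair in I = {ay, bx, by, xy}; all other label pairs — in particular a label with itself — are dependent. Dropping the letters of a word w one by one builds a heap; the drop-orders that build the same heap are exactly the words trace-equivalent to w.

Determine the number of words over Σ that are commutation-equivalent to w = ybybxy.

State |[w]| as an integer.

drop 0:y onto floor
drop 1:b onto floor
drop 2:y onto {0:y}
drop 3:b onto {1:b}
drop 4:x onto floor
drop 5:y onto {2:y}
ground layer = {0:y, 1:b, 4:x}
drop-orders for the pieces not yet dropped (sum over which currently-grounded one goes next):
  1 to go: {3} 1  {4} 1  {5} 1
  2 to go: {1,3} 1  {2,5} 1  {3,4} 2  {3,5} 2  {4,5} 2
  3 to go: {0,2,5} 1  {1,3,4} 3  {1,3,5} 3  {2,3,5} 3  {2,4,5} 3  {3,4,5} 6
  4 to go: {0,2,3,5} 4  {0,2,4,5} 4  {1,2,3,5} 6  {1,3,4,5} 12  {2,3,4,5} 12
  if 0:y drops first: 30 orders
  if 1:b drops first: 20 orders
  if 4:x drops first: 10 orders
heap linearizations: 60

60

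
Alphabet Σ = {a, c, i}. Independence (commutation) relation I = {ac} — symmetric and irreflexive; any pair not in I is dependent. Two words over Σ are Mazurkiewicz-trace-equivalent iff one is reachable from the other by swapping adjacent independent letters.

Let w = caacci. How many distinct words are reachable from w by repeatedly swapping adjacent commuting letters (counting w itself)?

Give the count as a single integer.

0(c) covers ∅
1(a) covers ∅
2(a) covers 1:a
3(c) covers 0:c
4(c) covers 3:c
5(i) covers 2:a, 4:c
floor of heap: 0:c, 1:a
completions by unplaced set U, small U first (add the entries for U minus each lowest piece of U):
  |U|=1: {5}:1
  |U|=2: {2,5}:1  {4,5}:1
  |U|=3: {1,2,5}:1  {2,4,5}:2  {3,4,5}:1
  |U|=4: {0,3,4,5}:1  {1,2,4,5}:3  {2,3,4,5}:3
  start at 0(c): 6
  start at 1(a): 4
sum over floor = 10

10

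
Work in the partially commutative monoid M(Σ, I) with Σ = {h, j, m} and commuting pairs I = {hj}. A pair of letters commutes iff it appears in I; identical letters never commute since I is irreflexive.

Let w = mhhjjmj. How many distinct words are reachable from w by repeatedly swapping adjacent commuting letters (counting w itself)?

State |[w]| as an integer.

6

0(m) covers ∅
1(h) covers 0:m
2(h) covers 1:h
3(j) covers 0:m
4(j) covers 3:j
5(m) covers 2:h, 4:j
6(j) covers 5:m
floor of heap: 0:m
completions by unplaced set U, small U first (add the entries for U minus each lowest piece of U):
  |U|=1: {6}:1
  |U|=2: {5,6}:1
  |U|=3: {2,5,6}:1  {4,5,6}:1
  |U|=4: {1,2,5,6}:1  {2,4,5,6}:2  {3,4,5,6}:1
  |U|=5: {1,2,4,5,6}:3  {2,3,4,5,6}:3
  start at 0(m): 6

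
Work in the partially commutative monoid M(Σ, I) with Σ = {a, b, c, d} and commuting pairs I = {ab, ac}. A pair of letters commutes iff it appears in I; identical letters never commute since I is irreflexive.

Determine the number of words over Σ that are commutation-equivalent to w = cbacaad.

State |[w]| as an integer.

drop 0:c onto floor
drop 1:b onto {0:c}
drop 2:a onto floor
drop 3:c onto {1:b}
drop 4:a onto {2:a}
drop 5:a onto {4:a}
drop 6:d onto {3:c, 5:a}
ground layer = {0:c, 2:a}
drop-orders for the pieces not yet dropped (sum over which currently-grounded one goes next):
  1 to go: {6} 1
  2 to go: {3,6} 1  {5,6} 1
  3 to go: {1,3,6} 1  {3,5,6} 2  {4,5,6} 1
  4 to go: {0,1,3,6} 1  {1,3,5,6} 3  {2,4,5,6} 1  {3,4,5,6} 3
  5 to go: {0,1,3,5,6} 4  {1,3,4,5,6} 6  {2,3,4,5,6} 4
  if 0:c drops first: 10 orders
  if 2:a drops first: 10 orders
heap linearizations: 20

20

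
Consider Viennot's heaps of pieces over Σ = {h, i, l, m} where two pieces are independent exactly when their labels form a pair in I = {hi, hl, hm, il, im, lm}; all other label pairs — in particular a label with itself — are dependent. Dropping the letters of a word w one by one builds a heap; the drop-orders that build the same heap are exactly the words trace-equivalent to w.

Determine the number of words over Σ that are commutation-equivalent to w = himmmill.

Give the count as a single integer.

1680

drop 0:h onto floor
drop 1:i onto floor
drop 2:m onto floor
drop 3:m onto {2:m}
drop 4:m onto {3:m}
drop 5:i onto {1:i}
drop 6:l onto floor
drop 7:l onto {6:l}
ground layer = {0:h, 1:i, 2:m, 6:l}
drop-orders for the pieces not yet dropped (sum over which currently-grounded one goes next):
  1 to go: {0} 1  {4} 1  {5} 1  {7} 1
  2 to go: {0,4} 2  {0,5} 2  {0,7} 2  {1,5} 1  {3,4} 1  {4,5} 2  {4,7} 2  {5,7} 2  {6,7} 1
  3 to go: {0,1,5} 3  {0,3,4} 3  {0,4,5} 6  {0,4,7} 6  {0,5,7} 6  {0,6,7} 3  {1,4,5} 3  {1,5,7} 3  {2,3,4} 1  {3,4,5} 3  {3,4,7} 3  {4,5,7} 6  {4,6,7} 3  {5,6,7} 3
  4 to go: {0,1,4,5} 12  {0,1,5,7} 12  {0,2,3,4} 4  {0,3,4,5} 12  {0,3,4,7} 12  {0,4,5,7} 24  {0,4,6,7} 12  {0,5,6,7} 12  {1,3,4,5} 6  {1,4,5,7} 12  {1,5,6,7} 6  {2,3,4,5} 4  {2,3,4,7} 4  {3,4,5,7} 12  {3,4,6,7} 6  {4,5,6,7} 12
  5 to go: {0,1,3,4,5} 30  {0,1,4,5,7} 60  {0,1,5,6,7} 30  {0,2,3,4,5} 20  {0,2,3,4,7} 20  {0,3,4,5,7} 60  {0,3,4,6,7} 30  {0,4,5,6,7} 60  {1,2,3,4,5} 10  {1,3,4,5,7} 30  {1,4,5,6,7} 30  {2,3,4,5,7} 20  {2,3,4,6,7} 10  {3,4,5,6,7} 30
  6 to go: {0,1,2,3,4,5} 60  {0,1,3,4,5,7} 180  {0,1,4,5,6,7} 180  {0,2,3,4,5,7} 120  {0,2,3,4,6,7} 60  {0,3,4,5,6,7} 180  {1,2,3,4,5,7} 60  {1,3,4,5,6,7} 90  {2,3,4,5,6,7} 60
  if 0:h drops first: 210 orders
  if 1:i drops first: 420 orders
  if 2:m drops first: 630 orders
  if 6:l drops first: 420 orders
heap linearizations: 1680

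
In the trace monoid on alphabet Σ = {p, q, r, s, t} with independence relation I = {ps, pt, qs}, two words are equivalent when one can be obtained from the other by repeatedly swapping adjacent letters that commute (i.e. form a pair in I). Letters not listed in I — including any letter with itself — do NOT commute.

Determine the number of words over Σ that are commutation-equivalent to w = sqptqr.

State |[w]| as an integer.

piece 0:s — minimal
piece 1:q — minimal
piece 2:p rests on {1:q}
piece 3:t rests on {0:s, 1:q}
piece 4:q rests on {2:p, 3:t}
piece 5:r rests on {4:q}
minimal pieces: {0:s, 1:q}
ways to finish when only these pieces remain (= sum over removing one remaining piece with nothing left below it):
  1 left: {5}→1
  2 left: {4,5}→1
  3 left: {2,4,5}→1  {3,4,5}→1
  4 left: {0,3,4,5}→1  {2,3,4,5}→2
  placing 0:s first → 2 extensions
  placing 1:q first → 3 extensions
total linear extensions = 5

5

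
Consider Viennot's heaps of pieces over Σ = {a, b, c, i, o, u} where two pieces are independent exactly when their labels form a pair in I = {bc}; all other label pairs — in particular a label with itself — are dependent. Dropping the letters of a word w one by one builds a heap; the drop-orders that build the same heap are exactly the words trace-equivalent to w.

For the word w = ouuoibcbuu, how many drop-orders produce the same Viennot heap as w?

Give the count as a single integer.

3

#0=o has no predecessor
#1=u depends on [0:o]
#2=u depends on [1:u]
#3=o depends on [2:u]
#4=i depends on [3:o]
#5=b depends on [4:i]
#6=c depends on [4:i]
#7=b depends on [5:b]
#8=u depends on [6:c, 7:b]
#9=u depends on [8:u]
sources: [0:o]
N(rest) = Σ N(rest − s) over sources s of rest; N(one piece) = 1:
  size 1 → [9]=1
  size 2 → [8,9]=1
  size 3 → [6,8,9]=1  [7,8,9]=1
  size 4 → [5,7,8,9]=1  [6,7,8,9]=2
  size 5 → [5,6,7,8,9]=3
  size 6 → [4,5,6,7,8,9]=3
  size 7 → [3,4,5,6,7,8,9]=3
  size 8 → [2,3,4,5,6,7,8,9]=3
  first=0(o) contributes 3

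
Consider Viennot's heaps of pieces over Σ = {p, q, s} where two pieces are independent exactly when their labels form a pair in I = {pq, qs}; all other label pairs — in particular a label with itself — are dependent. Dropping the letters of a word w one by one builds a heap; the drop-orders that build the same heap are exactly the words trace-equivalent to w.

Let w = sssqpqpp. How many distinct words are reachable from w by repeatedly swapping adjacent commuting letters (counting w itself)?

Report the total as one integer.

drop 0:s onto floor
drop 1:s onto {0:s}
drop 2:s onto {1:s}
drop 3:q onto floor
drop 4:p onto {2:s}
drop 5:q onto {3:q}
drop 6:p onto {4:p}
drop 7:p onto {6:p}
ground layer = {0:s, 3:q}
drop-orders for the pieces not yet dropped (sum over which currently-grounded one goes next):
  1 to go: {5} 1  {7} 1
  2 to go: {3,5} 1  {5,7} 2  {6,7} 1
  3 to go: {3,5,7} 3  {4,6,7} 1  {5,6,7} 3
  4 to go: {2,4,6,7} 1  {3,5,6,7} 6  {4,5,6,7} 4
  5 to go: {1,2,4,6,7} 1  {2,4,5,6,7} 5  {3,4,5,6,7} 10
  6 to go: {0,1,2,4,6,7} 1  {1,2,4,5,6,7} 6  {2,3,4,5,6,7} 15
  if 0:s drops first: 21 orders
  if 3:q drops first: 7 orders
heap linearizations: 28

28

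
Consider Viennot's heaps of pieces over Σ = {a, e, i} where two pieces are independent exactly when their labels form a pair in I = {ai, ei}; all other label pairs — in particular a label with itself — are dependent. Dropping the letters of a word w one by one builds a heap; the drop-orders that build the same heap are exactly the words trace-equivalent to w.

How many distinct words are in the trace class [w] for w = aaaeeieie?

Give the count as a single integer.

36

drop 0:a onto floor
drop 1:a onto {0:a}
drop 2:a onto {1:a}
drop 3:e onto {2:a}
drop 4:e onto {3:e}
drop 5:i onto floor
drop 6:e onto {4:e}
drop 7:i onto {5:i}
drop 8:e onto {6:e}
ground layer = {0:a, 5:i}
drop-orders for the pieces not yet dropped (sum over which currently-grounded one goes next):
  1 to go: {7} 1  {8} 1
  2 to go: {5,7} 1  {6,8} 1  {7,8} 2
  3 to go: {4,6,8} 1  {5,7,8} 3  {6,7,8} 3
  4 to go: {3,4,6,8} 1  {4,6,7,8} 4  {5,6,7,8} 6
  5 to go: {2,3,4,6,8} 1  {3,4,6,7,8} 5  {4,5,6,7,8} 10
  6 to go: {1,2,3,4,6,8} 1  {2,3,4,6,7,8} 6  {3,4,5,6,7,8} 15
  7 to go: {0,1,2,3,4,6,8} 1  {1,2,3,4,6,7,8} 7  {2,3,4,5,6,7,8} 21
  if 0:a drops first: 28 orders
  if 5:i drops first: 8 orders
heap linearizations: 36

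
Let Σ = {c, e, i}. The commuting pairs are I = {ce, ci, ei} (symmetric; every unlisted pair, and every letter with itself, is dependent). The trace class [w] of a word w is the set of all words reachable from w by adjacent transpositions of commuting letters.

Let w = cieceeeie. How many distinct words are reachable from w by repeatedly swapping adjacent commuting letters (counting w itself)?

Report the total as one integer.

756

0(c) covers ∅
1(i) covers ∅
2(e) covers ∅
3(c) covers 0:c
4(e) covers 2:e
5(e) covers 4:e
6(e) covers 5:e
7(i) covers 1:i
8(e) covers 6:e
floor of heap: 0:c, 1:i, 2:e
completions by unplaced set U, small U first (add the entries for U minus each lowest piece of U):
  |U|=1: {3}:1  {7}:1  {8}:1
  |U|=2: {0,3}:1  {1,7}:1  {3,7}:2  {3,8}:2  {6,8}:1  {7,8}:2
  |U|=3: {0,3,7}:3  {0,3,8}:3  {1,3,7}:3  {1,7,8}:3  {3,6,8}:3  {3,7,8}:6  {5,6,8}:1  {6,7,8}:3
  |U|=4: {0,1,3,7}:6  {0,3,6,8}:6  {0,3,7,8}:12  {1,3,7,8}:12  {1,6,7,8}:6  {3,5,6,8}:4  {3,6,7,8}:12  {4,5,6,8}:1  {5,6,7,8}:4
  |U|=5: {0,1,3,7,8}:30  {0,3,5,6,8}:10  {0,3,6,7,8}:30  {1,3,6,7,8}:30  {1,5,6,7,8}:10  {2,4,5,6,8}:1  {3,4,5,6,8}:5  {3,5,6,7,8}:20  {4,5,6,7,8}:5
  |U|=6: {0,1,3,6,7,8}:90  {0,3,4,5,6,8}:15  {0,3,5,6,7,8}:60  {1,3,5,6,7,8}:60  {1,4,5,6,7,8}:15  {2,3,4,5,6,8}:6  {2,4,5,6,7,8}:6  {3,4,5,6,7,8}:30
  |U|=7: {0,1,3,5,6,7,8}:210  {0,2,3,4,5,6,8}:21  {0,3,4,5,6,7,8}:105  {1,2,4,5,6,7,8}:21  {1,3,4,5,6,7,8}:105  {2,3,4,5,6,7,8}:42
  start at 0(c): 168
  start at 1(i): 168
  start at 2(e): 420
sum over floor = 756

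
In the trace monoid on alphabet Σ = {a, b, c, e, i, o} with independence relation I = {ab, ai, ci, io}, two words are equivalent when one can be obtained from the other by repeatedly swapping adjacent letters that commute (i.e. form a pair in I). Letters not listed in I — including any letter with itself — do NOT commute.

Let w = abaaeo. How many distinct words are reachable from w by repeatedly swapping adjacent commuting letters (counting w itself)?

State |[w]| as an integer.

drop 0:a onto floor
drop 1:b onto floor
drop 2:a onto {0:a}
drop 3:a onto {2:a}
drop 4:e onto {1:b, 3:a}
drop 5:o onto {4:e}
ground layer = {0:a, 1:b}
drop-orders for the pieces not yet dropped (sum over which currently-grounded one goes next):
  1 to go: {5} 1
  2 to go: {4,5} 1
  3 to go: {1,4,5} 1  {3,4,5} 1
  4 to go: {1,3,4,5} 2  {2,3,4,5} 1
  if 0:a drops first: 3 orders
  if 1:b drops first: 1 orders
heap linearizations: 4

4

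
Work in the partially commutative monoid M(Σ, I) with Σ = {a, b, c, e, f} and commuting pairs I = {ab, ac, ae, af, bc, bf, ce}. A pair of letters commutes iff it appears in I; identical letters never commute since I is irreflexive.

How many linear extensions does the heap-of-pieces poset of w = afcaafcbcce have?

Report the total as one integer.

0(a) covers ∅
1(f) covers ∅
2(c) covers 1:f
3(a) covers 0:a
4(a) covers 3:a
5(f) covers 2:c
6(c) covers 5:f
7(b) covers ∅
8(c) covers 6:c
9(c) covers 8:c
10(e) covers 5:f, 7:b
floor of heap: 0:a, 1:f, 7:b
completions by unplaced set U, small U first (add the entries for U minus each lowest piece of U):
  |U|=1: {4}:1  {9}:1  {10}:1
  |U|=2: {3,4}:1  {4,9}:2  {4,10}:2  {7,10}:1  {8,9}:1  {9,10}:2
  |U|=3: {0,3,4}:1  {3,4,9}:3  {3,4,10}:3  {4,7,10}:3  {4,8,9}:3  {4,9,10}:6  {6,8,9}:1  {7,9,10}:3  {8,9,10}:3
  |U|=4: {0,3,4,9}:4  {0,3,4,10}:4  {3,4,7,10}:6  {3,4,8,9}:6  {3,4,9,10}:12  {4,6,8,9}:4  {4,7,9,10}:12  {4,8,9,10}:12  {6,8,9,10}:4  {7,8,9,10}:6
  |U|=5: {0,3,4,7,10}:10  {0,3,4,8,9}:10  {0,3,4,9,10}:20  {3,4,6,8,9}:10  {3,4,7,9,10}:30  {3,4,8,9,10}:30  {4,6,8,9,10}:20  {4,7,8,9,10}:30  {5,6,8,9,10}:4  {6,7,8,9,10}:10
  |U|=6: {0,3,4,6,8,9}:20  {0,3,4,7,9,10}:60  {0,3,4,8,9,10}:60  {2,5,6,8,9,10}:4  {3,4,6,8,9,10}:60  {3,4,7,8,9,10}:90  {4,5,6,8,9,10}:24  {4,6,7,8,9,10}:60  {5,6,7,8,9,10}:14
  |U|=7: {0,3,4,6,8,9,10}:140  {0,3,4,7,8,9,10}:210  {1,2,5,6,8,9,10}:4  {2,4,5,6,8,9,10}:28  {2,5,6,7,8,9,10}:18  {3,4,5,6,8,9,10}:84  {3,4,6,7,8,9,10}:210  {4,5,6,7,8,9,10}:98
  |U|=8: {0,3,4,5,6,8,9,10}:224  {0,3,4,6,7,8,9,10}:560  {1,2,4,5,6,8,9,10}:32  {1,2,5,6,7,8,9,10}:22  {2,3,4,5,6,8,9,10}:112  {2,4,5,6,7,8,9,10}:144  {3,4,5,6,7,8,9,10}:392
  |U|=9: {0,2,3,4,5,6,8,9,10}:336  {0,3,4,5,6,7,8,9,10}:1176  {1,2,3,4,5,6,8,9,10}:144  {1,2,4,5,6,7,8,9,10}:198  {2,3,4,5,6,7,8,9,10}:648
  start at 0(a): 990
  start at 1(f): 2160
  start at 7(b): 480
sum over floor = 3630

3630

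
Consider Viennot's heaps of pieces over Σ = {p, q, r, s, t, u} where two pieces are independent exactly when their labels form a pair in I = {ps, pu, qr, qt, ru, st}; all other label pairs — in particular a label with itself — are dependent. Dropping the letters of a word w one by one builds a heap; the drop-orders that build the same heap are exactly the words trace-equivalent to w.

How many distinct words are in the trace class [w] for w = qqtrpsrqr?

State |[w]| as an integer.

36

0(q) covers ∅
1(q) covers 0:q
2(t) covers ∅
3(r) covers 2:t
4(p) covers 1:q, 3:r
5(s) covers 1:q, 3:r
6(r) covers 4:p, 5:s
7(q) covers 4:p, 5:s
8(r) covers 6:r
floor of heap: 0:q, 2:t
completions by unplaced set U, small U first (add the entries for U minus each lowest piece of U):
  |U|=1: {7}:1  {8}:1
  |U|=2: {6,8}:1  {7,8}:2
  |U|=3: {6,7,8}:3
  |U|=4: {4,6,7,8}:3  {5,6,7,8}:3
  |U|=5: {4,5,6,7,8}:6
  |U|=6: {1,4,5,6,7,8}:6  {3,4,5,6,7,8}:6
  |U|=7: {0,1,4,5,6,7,8}:6  {1,3,4,5,6,7,8}:12  {2,3,4,5,6,7,8}:6
  start at 0(q): 18
  start at 2(t): 18
sum over floor = 36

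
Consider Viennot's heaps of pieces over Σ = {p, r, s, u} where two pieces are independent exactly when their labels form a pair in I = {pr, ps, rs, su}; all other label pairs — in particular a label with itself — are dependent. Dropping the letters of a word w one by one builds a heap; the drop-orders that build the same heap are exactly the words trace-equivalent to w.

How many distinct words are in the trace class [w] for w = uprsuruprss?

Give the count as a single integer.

#0=u has no predecessor
#1=p depends on [0:u]
#2=r depends on [0:u]
#3=s has no predecessor
#4=u depends on [1:p, 2:r]
#5=r depends on [4:u]
#6=u depends on [5:r]
#7=p depends on [6:u]
#8=r depends on [6:u]
#9=s depends on [3:s]
#10=s depends on [9:s]
sources: [0:u, 3:s]
N(rest) = Σ N(rest − s) over sources s of rest; N(one piece) = 1:
  size 1 → [7]=1  [8]=1  [10]=1
  size 2 → [7,8]=2  [7,10]=2  [8,10]=2  [9,10]=1
  size 3 → [3,9,10]=1  [6,7,8]=2  [7,8,10]=6  [7,9,10]=3  [8,9,10]=3
  size 4 → [3,7,9,10]=4  [3,8,9,10]=4  [5,6,7,8]=2  [6,7,8,10]=8  [7,8,9,10]=12
  size 5 → [3,7,8,9,10]=20  [4,5,6,7,8]=2  [5,6,7,8,10]=10  [6,7,8,9,10]=20
  size 6 → [1,4,5,6,7,8]=2  [2,4,5,6,7,8]=2  [3,6,7,8,9,10]=40  [4,5,6,7,8,10]=12  [5,6,7,8,9,10]=30
  size 7 → [1,2,4,5,6,7,8]=4  [1,4,5,6,7,8,10]=14  [2,4,5,6,7,8,10]=14  [3,5,6,7,8,9,10]=70  [4,5,6,7,8,9,10]=42
  size 8 → [0,1,2,4,5,6,7,8]=4  [1,2,4,5,6,7,8,10]=32  [1,4,5,6,7,8,9,10]=56  [2,4,5,6,7,8,9,10]=56  [3,4,5,6,7,8,9,10]=112
  size 9 → [0,1,2,4,5,6,7,8,10]=36  [1,2,4,5,6,7,8,9,10]=144  [1,3,4,5,6,7,8,9,10]=168  [2,3,4,5,6,7,8,9,10]=168
  first=0(u) contributes 480
  first=3(s) contributes 180
|[w]| = 660

660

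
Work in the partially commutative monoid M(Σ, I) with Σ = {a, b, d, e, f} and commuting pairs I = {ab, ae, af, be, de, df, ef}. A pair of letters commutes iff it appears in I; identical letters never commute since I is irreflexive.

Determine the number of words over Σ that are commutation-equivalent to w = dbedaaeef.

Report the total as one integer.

0(d) covers ∅
1(b) covers 0:d
2(e) covers ∅
3(d) covers 1:b
4(a) covers 3:d
5(a) covers 4:a
6(e) covers 2:e
7(e) covers 6:e
8(f) covers 1:b
floor of heap: 0:d, 2:e
completions by unplaced set U, small U first (add the entries for U minus each lowest piece of U):
  |U|=1: {5}:1  {7}:1  {8}:1
  |U|=2: {4,5}:1  {5,7}:2  {5,8}:2  {6,7}:1  {7,8}:2
  |U|=3: {2,6,7}:1  {3,4,5}:1  {4,5,7}:3  {4,5,8}:3  {5,6,7}:3  {5,7,8}:6  {6,7,8}:3
  |U|=4: {2,5,6,7}:4  {2,6,7,8}:4  {3,4,5,7}:4  {3,4,5,8}:4  {4,5,6,7}:6  {4,5,7,8}:12  {5,6,7,8}:12
  |U|=5: {1,3,4,5,8}:4  {2,4,5,6,7}:10  {2,5,6,7,8}:20  {3,4,5,6,7}:10  {3,4,5,7,8}:20  {4,5,6,7,8}:30
  |U|=6: {0,1,3,4,5,8}:4  {1,3,4,5,7,8}:24  {2,3,4,5,6,7}:20  {2,4,5,6,7,8}:60  {3,4,5,6,7,8}:60
  |U|=7: {0,1,3,4,5,7,8}:28  {1,3,4,5,6,7,8}:84  {2,3,4,5,6,7,8}:140
  start at 0(d): 224
  start at 2(e): 112
sum over floor = 336

336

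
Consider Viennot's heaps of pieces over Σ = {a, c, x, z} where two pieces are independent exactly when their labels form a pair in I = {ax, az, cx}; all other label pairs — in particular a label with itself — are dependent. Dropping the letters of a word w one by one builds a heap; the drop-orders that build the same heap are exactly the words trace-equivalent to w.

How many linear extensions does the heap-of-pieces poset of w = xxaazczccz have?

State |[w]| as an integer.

drop 0:x onto floor
drop 1:x onto {0:x}
drop 2:a onto floor
drop 3:a onto {2:a}
drop 4:z onto {1:x}
drop 5:c onto {3:a, 4:z}
drop 6:z onto {5:c}
drop 7:c onto {6:z}
drop 8:c onto {7:c}
drop 9:z onto {8:c}
ground layer = {0:x, 2:a}
drop-orders for the pieces not yet dropped (sum over which currently-grounded one goes next):
  1 to go: {9} 1
  2 to go: {8,9} 1
  3 to go: {7,8,9} 1
  4 to go: {6,7,8,9} 1
  5 to go: {5,6,7,8,9} 1
  6 to go: {3,5,6,7,8,9} 1  {4,5,6,7,8,9} 1
  7 to go: {1,4,5,6,7,8,9} 1  {2,3,5,6,7,8,9} 1  {3,4,5,6,7,8,9} 2
  8 to go: {0,1,4,5,6,7,8,9} 1  {1,3,4,5,6,7,8,9} 3  {2,3,4,5,6,7,8,9} 3
  if 0:x drops first: 6 orders
  if 2:a drops first: 4 orders
heap linearizations: 10

10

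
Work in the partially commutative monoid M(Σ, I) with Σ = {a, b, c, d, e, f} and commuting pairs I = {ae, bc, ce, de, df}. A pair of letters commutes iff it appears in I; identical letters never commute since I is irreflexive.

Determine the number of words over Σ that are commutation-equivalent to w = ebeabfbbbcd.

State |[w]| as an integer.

0(e) covers ∅
1(b) covers 0:e
2(e) covers 1:b
3(a) covers 1:b
4(b) covers 2:e, 3:a
5(f) covers 4:b
6(b) covers 5:f
7(b) covers 6:b
8(b) covers 7:b
9(c) covers 5:f
10(d) covers 8:b, 9:c
floor of heap: 0:e
completions by unplaced set U, small U first (add the entries for U minus each lowest piece of U):
  |U|=1: {10}:1
  |U|=2: {8,10}:1  {9,10}:1
  |U|=3: {7,8,10}:1  {8,9,10}:2
  |U|=4: {6,7,8,10}:1  {7,8,9,10}:3
  |U|=5: {6,7,8,9,10}:4
  |U|=6: {5,6,7,8,9,10}:4
  |U|=7: {4,5,6,7,8,9,10}:4
  |U|=8: {2,4,5,6,7,8,9,10}:4  {3,4,5,6,7,8,9,10}:4
  |U|=9: {2,3,4,5,6,7,8,9,10}:8
  start at 0(e): 8

8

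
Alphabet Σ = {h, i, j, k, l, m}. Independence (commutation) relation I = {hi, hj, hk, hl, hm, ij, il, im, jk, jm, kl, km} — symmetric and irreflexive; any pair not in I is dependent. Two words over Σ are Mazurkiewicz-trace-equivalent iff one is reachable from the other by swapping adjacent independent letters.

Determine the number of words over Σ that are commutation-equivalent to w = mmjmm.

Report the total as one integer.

0(m) covers ∅
1(m) covers 0:m
2(j) covers ∅
3(m) covers 1:m
4(m) covers 3:m
floor of heap: 0:m, 2:j
completions by unplaced set U, small U first (add the entries for U minus each lowest piece of U):
  |U|=1: {2}:1  {4}:1
  |U|=2: {2,4}:2  {3,4}:1
  |U|=3: {1,3,4}:1  {2,3,4}:3
  start at 0(m): 4
  start at 2(j): 1
sum over floor = 5

5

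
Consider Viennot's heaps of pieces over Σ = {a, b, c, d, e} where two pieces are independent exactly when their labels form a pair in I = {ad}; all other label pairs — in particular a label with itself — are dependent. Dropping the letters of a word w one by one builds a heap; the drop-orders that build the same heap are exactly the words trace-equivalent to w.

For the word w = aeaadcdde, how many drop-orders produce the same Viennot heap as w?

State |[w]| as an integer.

3

piece 0:a — minimal
piece 1:e rests on {0:a}
piece 2:a rests on {1:e}
piece 3:a rests on {2:a}
piece 4:d rests on {1:e}
piece 5:c rests on {3:a, 4:d}
piece 6:d rests on {5:c}
piece 7:d rests on {6:d}
piece 8:e rests on {7:d}
minimal pieces: {0:a}
ways to finish when only these pieces remain (= sum over removing one remaining piece with nothing left below it):
  1 left: {8}→1
  2 left: {7,8}→1
  3 left: {6,7,8}→1
  4 left: {5,6,7,8}→1
  5 left: {3,5,6,7,8}→1  {4,5,6,7,8}→1
  6 left: {2,3,5,6,7,8}→1  {3,4,5,6,7,8}→2
  7 left: {2,3,4,5,6,7,8}→3
  placing 0:a first → 3 extensions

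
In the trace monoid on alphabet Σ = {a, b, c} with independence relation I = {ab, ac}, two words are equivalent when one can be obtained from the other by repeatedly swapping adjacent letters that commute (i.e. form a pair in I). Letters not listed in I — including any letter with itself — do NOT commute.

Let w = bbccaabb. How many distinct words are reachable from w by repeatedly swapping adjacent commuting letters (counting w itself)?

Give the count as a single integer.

28

piece 0:b — minimal
piece 1:b rests on {0:b}
piece 2:c rests on {1:b}
piece 3:c rests on {2:c}
piece 4:a — minimal
piece 5:a rests on {4:a}
piece 6:b rests on {3:c}
piece 7:b rests on {6:b}
minimal pieces: {0:b, 4:a}
ways to finish when only these pieces remain (= sum over removing one remaining piece with nothing left below it):
  1 left: {5}→1  {7}→1
  2 left: {4,5}→1  {5,7}→2  {6,7}→1
  3 left: {3,6,7}→1  {4,5,7}→3  {5,6,7}→3
  4 left: {2,3,6,7}→1  {3,5,6,7}→4  {4,5,6,7}→6
  5 left: {1,2,3,6,7}→1  {2,3,5,6,7}→5  {3,4,5,6,7}→10
  6 left: {0,1,2,3,6,7}→1  {1,2,3,5,6,7}→6  {2,3,4,5,6,7}→15
  placing 0:b first → 21 extensions
  placing 4:a first → 7 extensions
total linear extensions = 28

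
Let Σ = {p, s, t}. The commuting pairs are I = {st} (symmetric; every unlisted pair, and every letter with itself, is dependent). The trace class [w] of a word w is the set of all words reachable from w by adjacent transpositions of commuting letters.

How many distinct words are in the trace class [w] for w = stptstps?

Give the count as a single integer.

piece 0:s — minimal
piece 1:t — minimal
piece 2:p rests on {0:s, 1:t}
piece 3:t rests on {2:p}
piece 4:s rests on {2:p}
piece 5:t rests on {3:t}
piece 6:p rests on {4:s, 5:t}
piece 7:s rests on {6:p}
minimal pieces: {0:s, 1:t}
ways to finish when only these pieces remain (= sum over removing one remaining piece with nothing left below it):
  1 left: {7}→1
  2 left: {6,7}→1
  3 left: {4,6,7}→1  {5,6,7}→1
  4 left: {3,5,6,7}→1  {4,5,6,7}→2
  5 left: {3,4,5,6,7}→3
  6 left: {2,3,4,5,6,7}→3
  placing 0:s first → 3 extensions
  placing 1:t first → 3 extensions
total linear extensions = 6

6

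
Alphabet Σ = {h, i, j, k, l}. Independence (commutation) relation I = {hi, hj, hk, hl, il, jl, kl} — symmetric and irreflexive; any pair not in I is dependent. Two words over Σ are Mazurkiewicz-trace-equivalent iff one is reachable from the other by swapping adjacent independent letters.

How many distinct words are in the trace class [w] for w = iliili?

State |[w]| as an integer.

drop 0:i onto floor
drop 1:l onto floor
drop 2:i onto {0:i}
drop 3:i onto {2:i}
drop 4:l onto {1:l}
drop 5:i onto {3:i}
ground layer = {0:i, 1:l}
drop-orders for the pieces not yet dropped (sum over which currently-grounded one goes next):
  1 to go: {4} 1  {5} 1
  2 to go: {1,4} 1  {3,5} 1  {4,5} 2
  3 to go: {1,4,5} 3  {2,3,5} 1  {3,4,5} 3
  4 to go: {0,2,3,5} 1  {1,3,4,5} 6  {2,3,4,5} 4
  if 0:i drops first: 10 orders
  if 1:l drops first: 5 orders
heap linearizations: 15

15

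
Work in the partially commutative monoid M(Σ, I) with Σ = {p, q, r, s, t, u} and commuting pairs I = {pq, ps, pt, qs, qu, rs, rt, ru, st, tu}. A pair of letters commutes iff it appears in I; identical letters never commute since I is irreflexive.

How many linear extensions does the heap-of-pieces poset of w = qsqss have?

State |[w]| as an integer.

drop 0:q onto floor
drop 1:s onto floor
drop 2:q onto {0:q}
drop 3:s onto {1:s}
drop 4:s onto {3:s}
ground layer = {0:q, 1:s}
drop-orders for the pieces not yet dropped (sum over which currently-grounded one goes next):
  1 to go: {2} 1  {4} 1
  2 to go: {0,2} 1  {2,4} 2  {3,4} 1
  3 to go: {0,2,4} 3  {1,3,4} 1  {2,3,4} 3
  if 0:q drops first: 4 orders
  if 1:s drops first: 6 orders
heap linearizations: 10

10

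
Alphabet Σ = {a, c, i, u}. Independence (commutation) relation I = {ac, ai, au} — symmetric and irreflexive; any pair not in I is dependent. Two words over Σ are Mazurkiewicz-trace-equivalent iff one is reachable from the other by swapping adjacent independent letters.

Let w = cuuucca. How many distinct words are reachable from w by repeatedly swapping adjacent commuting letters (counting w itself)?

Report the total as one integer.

0(c) covers ∅
1(u) covers 0:c
2(u) covers 1:u
3(u) covers 2:u
4(c) covers 3:u
5(c) covers 4:c
6(a) covers ∅
floor of heap: 0:c, 6:a
completions by unplaced set U, small U first (add the entries for U minus each lowest piece of U):
  |U|=1: {5}:1  {6}:1
  |U|=2: {4,5}:1  {5,6}:2
  |U|=3: {3,4,5}:1  {4,5,6}:3
  |U|=4: {2,3,4,5}:1  {3,4,5,6}:4
  |U|=5: {1,2,3,4,5}:1  {2,3,4,5,6}:5
  start at 0(c): 6
  start at 6(a): 1
sum over floor = 7

7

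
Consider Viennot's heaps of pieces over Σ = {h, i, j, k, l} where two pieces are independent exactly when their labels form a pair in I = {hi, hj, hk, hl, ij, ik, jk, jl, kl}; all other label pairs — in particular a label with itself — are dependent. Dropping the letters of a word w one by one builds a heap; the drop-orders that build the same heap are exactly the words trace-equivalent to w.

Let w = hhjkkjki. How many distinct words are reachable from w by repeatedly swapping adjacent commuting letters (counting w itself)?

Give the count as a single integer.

1680

drop 0:h onto floor
drop 1:h onto {0:h}
drop 2:j onto floor
drop 3:k onto floor
drop 4:k onto {3:k}
drop 5:j onto {2:j}
drop 6:k onto {4:k}
drop 7:i onto floor
ground layer = {0:h, 2:j, 3:k, 7:i}
drop-orders for the pieces not yet dropped (sum over which currently-grounded one goes next):
  1 to go: {1} 1  {5} 1  {6} 1  {7} 1
  2 to go: {0,1} 1  {1,5} 2  {1,6} 2  {1,7} 2  {2,5} 1  {4,6} 1  {5,6} 2  {5,7} 2  {6,7} 2
  3 to go: {0,1,5} 3  {0,1,6} 3  {0,1,7} 3  {1,2,5} 3  {1,4,6} 3  {1,5,6} 6  {1,5,7} 6  {1,6,7} 6  {2,5,6} 3  {2,5,7} 3  {3,4,6} 1  {4,5,6} 3  {4,6,7} 3  {5,6,7} 6
  4 to go: {0,1,2,5} 6  {0,1,4,6} 6  {0,1,5,6} 12  {0,1,5,7} 12  {0,1,6,7} 12  {1,2,5,6} 12  {1,2,5,7} 12  {1,3,4,6} 4  {1,4,5,6} 12  {1,4,6,7} 12  {1,5,6,7} 24  {2,4,5,6} 6  {2,5,6,7} 12  {3,4,5,6} 4  {3,4,6,7} 4  {4,5,6,7} 12
  5 to go: {0,1,2,5,6} 30  {0,1,2,5,7} 30  {0,1,3,4,6} 10  {0,1,4,5,6} 30  {0,1,4,6,7} 30  {0,1,5,6,7} 60  {1,2,4,5,6} 30  {1,2,5,6,7} 60  {1,3,4,5,6} 20  {1,3,4,6,7} 20  {1,4,5,6,7} 60  {2,3,4,5,6} 10  {2,4,5,6,7} 30  {3,4,5,6,7} 20
  6 to go: {0,1,2,4,5,6} 90  {0,1,2,5,6,7} 180  {0,1,3,4,5,6} 60  {0,1,3,4,6,7} 60  {0,1,4,5,6,7} 180  {1,2,3,4,5,6} 60  {1,2,4,5,6,7} 180  {1,3,4,5,6,7} 120  {2,3,4,5,6,7} 60
  if 0:h drops first: 420 orders
  if 2:j drops first: 420 orders
  if 3:k drops first: 630 orders
  if 7:i drops first: 210 orders
heap linearizations: 1680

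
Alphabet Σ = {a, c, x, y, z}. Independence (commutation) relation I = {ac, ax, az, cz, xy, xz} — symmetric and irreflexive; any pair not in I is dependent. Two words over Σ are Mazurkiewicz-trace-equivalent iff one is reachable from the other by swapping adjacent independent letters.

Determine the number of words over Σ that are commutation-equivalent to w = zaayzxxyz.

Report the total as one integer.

#0=z has no predecessor
#1=a has no predecessor
#2=a depends on [1:a]
#3=y depends on [0:z, 2:a]
#4=z depends on [3:y]
#5=x has no predecessor
#6=x depends on [5:x]
#7=y depends on [4:z]
#8=z depends on [7:y]
sources: [0:z, 1:a, 5:x]
N(rest) = Σ N(rest − s) over sources s of rest; N(one piece) = 1:
  size 1 → [6]=1  [8]=1
  size 2 → [5,6]=1  [6,8]=2  [7,8]=1
  size 3 → [4,7,8]=1  [5,6,8]=3  [6,7,8]=3
  size 4 → [3,4,7,8]=1  [4,6,7,8]=4  [5,6,7,8]=6
  size 5 → [0,3,4,7,8]=1  [2,3,4,7,8]=1  [3,4,6,7,8]=5  [4,5,6,7,8]=10
  size 6 → [0,2,3,4,7,8]=2  [0,3,4,6,7,8]=6  [1,2,3,4,7,8]=1  [2,3,4,6,7,8]=6  [3,4,5,6,7,8]=15
  size 7 → [0,1,2,3,4,7,8]=3  [0,2,3,4,6,7,8]=14  [0,3,4,5,6,7,8]=21  [1,2,3,4,6,7,8]=7  [2,3,4,5,6,7,8]=21
  first=0(z) contributes 28
  first=1(a) contributes 56
  first=5(x) contributes 24
|[w]| = 108

108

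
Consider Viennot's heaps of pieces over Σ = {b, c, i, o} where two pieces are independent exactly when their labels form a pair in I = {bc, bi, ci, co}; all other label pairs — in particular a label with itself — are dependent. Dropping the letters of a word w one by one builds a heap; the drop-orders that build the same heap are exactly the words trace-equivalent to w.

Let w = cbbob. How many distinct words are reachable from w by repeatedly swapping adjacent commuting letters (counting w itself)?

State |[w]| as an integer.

0(c) covers ∅
1(b) covers ∅
2(b) covers 1:b
3(o) covers 2:b
4(b) covers 3:o
floor of heap: 0:c, 1:b
completions by unplaced set U, small U first (add the entries for U minus each lowest piece of U):
  |U|=1: {0}:1  {4}:1
  |U|=2: {0,4}:2  {3,4}:1
  |U|=3: {0,3,4}:3  {2,3,4}:1
  start at 0(c): 1
  start at 1(b): 4
sum over floor = 5

5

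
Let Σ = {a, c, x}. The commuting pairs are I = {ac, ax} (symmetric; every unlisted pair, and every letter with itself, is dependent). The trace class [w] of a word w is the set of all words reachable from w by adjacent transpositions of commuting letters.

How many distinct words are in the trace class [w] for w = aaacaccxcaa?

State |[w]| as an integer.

piece 0:a — minimal
piece 1:a rests on {0:a}
piece 2:a rests on {1:a}
piece 3:c — minimal
piece 4:a rests on {2:a}
piece 5:c rests on {3:c}
piece 6:c rests on {5:c}
piece 7:x rests on {6:c}
piece 8:c rests on {7:x}
piece 9:a rests on {4:a}
piece 10:a rests on {9:a}
minimal pieces: {0:a, 3:c}
ways to finish when only these pieces remain (= sum over removing one remaining piece with nothing left below it):
  1 left: {8}→1  {10}→1
  2 left: {7,8}→1  {8,10}→2  {9,10}→1
  3 left: {4,9,10}→1  {6,7,8}→1  {7,8,10}→3  {8,9,10}→3
  4 left: {2,4,9,10}→1  {4,8,9,10}→4  {5,6,7,8}→1  {6,7,8,10}→4  {7,8,9,10}→6
  5 left: {1,2,4,9,10}→1  {2,4,8,9,10}→5  {3,5,6,7,8}→1  {4,7,8,9,10}→10  {5,6,7,8,10}→5  {6,7,8,9,10}→10
  6 left: {0,1,2,4,9,10}→1  {1,2,4,8,9,10}→6  {2,4,7,8,9,10}→15  {3,5,6,7,8,10}→6  {4,6,7,8,9,10}→20  {5,6,7,8,9,10}→15
  7 left: {0,1,2,4,8,9,10}→7  {1,2,4,7,8,9,10}→21  {2,4,6,7,8,9,10}→35  {3,5,6,7,8,9,10}→21  {4,5,6,7,8,9,10}→35
  8 left: {0,1,2,4,7,8,9,10}→28  {1,2,4,6,7,8,9,10}→56  {2,4,5,6,7,8,9,10}→70  {3,4,5,6,7,8,9,10}→56
  9 left: {0,1,2,4,6,7,8,9,10}→84  {1,2,4,5,6,7,8,9,10}→126  {2,3,4,5,6,7,8,9,10}→126
  placing 0:a first → 252 extensions
  placing 3:c first → 210 extensions
total linear extensions = 462

462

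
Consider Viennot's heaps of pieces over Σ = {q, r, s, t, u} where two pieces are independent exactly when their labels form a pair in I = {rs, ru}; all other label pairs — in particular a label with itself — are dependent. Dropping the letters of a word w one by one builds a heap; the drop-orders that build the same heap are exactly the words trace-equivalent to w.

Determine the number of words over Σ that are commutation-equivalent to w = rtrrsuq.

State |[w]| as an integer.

6

#0=r has no predecessor
#1=t depends on [0:r]
#2=r depends on [1:t]
#3=r depends on [2:r]
#4=s depends on [1:t]
#5=u depends on [4:s]
#6=q depends on [3:r, 5:u]
sources: [0:r]
N(rest) = Σ N(rest − s) over sources s of rest; N(one piece) = 1:
  size 1 → [6]=1
  size 2 → [3,6]=1  [5,6]=1
  size 3 → [2,3,6]=1  [3,5,6]=2  [4,5,6]=1
  size 4 → [2,3,5,6]=3  [3,4,5,6]=3
  size 5 → [2,3,4,5,6]=6
  first=0(r) contributes 6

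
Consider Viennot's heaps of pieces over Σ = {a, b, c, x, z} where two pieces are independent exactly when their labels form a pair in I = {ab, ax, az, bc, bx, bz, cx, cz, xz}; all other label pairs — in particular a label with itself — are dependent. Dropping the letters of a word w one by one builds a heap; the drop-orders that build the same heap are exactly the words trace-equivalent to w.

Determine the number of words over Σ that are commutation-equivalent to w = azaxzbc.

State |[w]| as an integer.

0(a) covers ∅
1(z) covers ∅
2(a) covers 0:a
3(x) covers ∅
4(z) covers 1:z
5(b) covers ∅
6(c) covers 2:a
floor of heap: 0:a, 1:z, 3:x, 5:b
completions by unplaced set U, small U first (add the entries for U minus each lowest piece of U):
  |U|=1: {3}:1  {4}:1  {5}:1  {6}:1
  |U|=2: {1,4}:1  {2,6}:1  {3,4}:2  {3,5}:2  {3,6}:2  {4,5}:2  {4,6}:2  {5,6}:2
  |U|=3: {0,2,6}:1  {1,3,4}:3  {1,4,5}:3  {1,4,6}:3  {2,3,6}:3  {2,4,6}:3  {2,5,6}:3  {3,4,5}:6  {3,4,6}:6  {3,5,6}:6  {4,5,6}:6
  |U|=4: {0,2,3,6}:4  {0,2,4,6}:4  {0,2,5,6}:4  {1,2,4,6}:6  {1,3,4,5}:12  {1,3,4,6}:12  {1,4,5,6}:12  {2,3,4,6}:12  {2,3,5,6}:12  {2,4,5,6}:12  {3,4,5,6}:24
  |U|=5: {0,1,2,4,6}:10  {0,2,3,4,6}:20  {0,2,3,5,6}:20  {0,2,4,5,6}:20  {1,2,3,4,6}:30  {1,2,4,5,6}:30  {1,3,4,5,6}:60  {2,3,4,5,6}:60
  start at 0(a): 180
  start at 1(z): 120
  start at 3(x): 60
  start at 5(b): 60
sum over floor = 420

420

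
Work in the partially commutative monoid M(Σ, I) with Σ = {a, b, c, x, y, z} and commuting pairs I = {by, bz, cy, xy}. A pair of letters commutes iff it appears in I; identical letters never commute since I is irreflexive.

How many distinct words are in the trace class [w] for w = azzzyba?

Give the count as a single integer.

5

#0=a has no predecessor
#1=z depends on [0:a]
#2=z depends on [1:z]
#3=z depends on [2:z]
#4=y depends on [3:z]
#5=b depends on [0:a]
#6=a depends on [4:y, 5:b]
sources: [0:a]
N(rest) = Σ N(rest − s) over sources s of rest; N(one piece) = 1:
  size 1 → [6]=1
  size 2 → [4,6]=1  [5,6]=1
  size 3 → [3,4,6]=1  [4,5,6]=2
  size 4 → [2,3,4,6]=1  [3,4,5,6]=3
  size 5 → [1,2,3,4,6]=1  [2,3,4,5,6]=4
  first=0(a) contributes 5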